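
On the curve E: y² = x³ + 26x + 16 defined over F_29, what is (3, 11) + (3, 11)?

tangent at (3, 11): λ = (3·3² + 26)/(2·11) ≡ 24/22. 22⁻¹ ≡ 4 (mod 29) since 22·4 = 88 ≡ 1, so λ ≡ 24·4 ≡ 9.
  x = λ² - 3 - 3 = 81 - 6 ≡ 17; y = λ·(3 - 17) - 11 ≡ 8. → (17, 8)

(17, 8)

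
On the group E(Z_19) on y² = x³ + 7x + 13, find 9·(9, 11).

Write P = (9, 11).
Repeated addition: build up to 9P.
2P: tangent at (9, 11): λ = (3·9² + 7)/(2·11) ≡ 3/3. 3⁻¹ ≡ 13 (mod 19) since 3·13 = 39 ≡ 1, so λ ≡ 3·13 ≡ 1.
  x = λ² - 9 - 9 = 1 - 18 ≡ 2; y = λ·(9 - 2) - 11 ≡ 15. → (2, 15)
3P: (2, 15) + (9, 11). λ = (11 - 15)/(9 - 2) ≡ 15/7 mod 19. 7⁻¹ ≡ 11 (mod 19), so λ ≡ 13.
  x = λ² - 2 - 9 = 169 - 11 ≡ 6; y = λ·(2 - 6) - 15 ≡ 9. → (6, 9)
4P: (6, 9) + (9, 11). λ = (11 - 9)/(9 - 6) ≡ 2/3 mod 19. 3⁻¹ ≡ 13 (mod 19), so λ ≡ 7.
  x = λ² - 6 - 9 = 49 - 15 ≡ 15; y = λ·(6 - 15) - 9 ≡ 4. → (15, 4)
5P: (15, 4) + (9, 11). λ = (11 - 4)/(9 - 15) ≡ 7/13 mod 19. 13⁻¹ ≡ 3 (mod 19), so λ ≡ 2.
  x = λ² - 15 - 9 = 4 - 24 ≡ 18; y = λ·(15 - 18) - 4 ≡ 9. → (18, 9)
6P: (18, 9) + (9, 11). λ = (11 - 9)/(9 - 18) ≡ 2/10 mod 19. 10⁻¹ ≡ 2 (mod 19), so λ ≡ 4.
  x = λ² - 18 - 9 = 16 - 27 ≡ 8; y = λ·(18 - 8) - 9 ≡ 12. → (8, 12)
7P: (8, 12) + (9, 11). λ = (11 - 12)/(9 - 8) ≡ 18/1 mod 19. 1⁻¹ ≡ 1 (mod 19) since 1·1 = 1 ≡ 1, so λ ≡ 18.
  x = λ² - 8 - 9 = 324 - 17 ≡ 3; y = λ·(8 - 3) - 12 ≡ 2. → (3, 2)
8P: (3, 2) + (9, 11). λ = (11 - 2)/(9 - 3) ≡ 9/6 mod 19. 6⁻¹ ≡ 16 (mod 19), so λ ≡ 11.
  x = λ² - 3 - 9 = 121 - 12 ≡ 14; y = λ·(3 - 14) - 2 ≡ 10. → (14, 10)
9P: (14, 10) + (9, 11). λ = (11 - 10)/(9 - 14) ≡ 1/14 mod 19. 14⁻¹ ≡ 15 (mod 19), so λ ≡ 15.
  x = λ² - 14 - 9 = 225 - 23 ≡ 12; y = λ·(14 - 12) - 10 ≡ 1. → (12, 1)

(12, 1)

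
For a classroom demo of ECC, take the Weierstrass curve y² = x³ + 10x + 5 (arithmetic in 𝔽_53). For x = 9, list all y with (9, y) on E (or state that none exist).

20, 33

x³ + 10x + 5 = 824 ≡ 29 (mod 53).
Square roots of 29 mod 53: 20 and 33 (since 20² = 400 ≡ 29).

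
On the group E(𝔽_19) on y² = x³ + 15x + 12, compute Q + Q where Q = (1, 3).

(7, 17)

tangent at (1, 3): λ = (3·1² + 15)/(2·3) ≡ 18/6. 6⁻¹ ≡ 16 (mod 19) since 6·16 = 96 ≡ 1, so λ ≡ 18·16 ≡ 3.
  x = λ² - 1 - 1 = 9 - 2 ≡ 7; y = λ·(1 - 7) - 3 ≡ 17. → (7, 17)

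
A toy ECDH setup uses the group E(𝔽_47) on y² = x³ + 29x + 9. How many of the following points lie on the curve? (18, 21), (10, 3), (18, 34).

1

(18, 21): 21² ≡ 18, rhs ≡ 18 → on.
(10, 3): 3² ≡ 9, rhs ≡ 30 → off.
(18, 34): 34² ≡ 28, rhs ≡ 18 → off.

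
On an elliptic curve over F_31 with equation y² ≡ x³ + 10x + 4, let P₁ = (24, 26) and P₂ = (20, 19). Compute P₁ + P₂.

(24, 26) + (20, 19). λ = (19 - 26)/(20 - 24) ≡ 24/27 mod 31. 27⁻¹ ≡ 23 (mod 31) since 27·23 = 621 ≡ 1, so λ ≡ 25.
  x = λ² - 24 - 20 = 625 - 44 ≡ 23; y = λ·(24 - 23) - 26 ≡ 30. → (23, 30)

(23, 30)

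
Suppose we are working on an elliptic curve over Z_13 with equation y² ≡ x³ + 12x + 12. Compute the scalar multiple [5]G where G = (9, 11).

Repeated addition: build up to 5G.
2G: tangent at (9, 11): λ = (3·9² + 12)/(2·11) ≡ 8/9. 9⁻¹ ≡ 3 (mod 13), so λ ≡ 8·3 ≡ 11.
  x = λ² - 9 - 9 = 121 - 18 ≡ 12; y = λ·(9 - 12) - 11 ≡ 8. → (12, 8)
3G: (12, 8) + (9, 11). λ = (11 - 8)/(9 - 12) ≡ 3/10 mod 13. 10⁻¹ ≡ 4 (mod 13), so λ ≡ 12.
  x = λ² - 12 - 9 = 144 - 21 ≡ 6; y = λ·(12 - 6) - 8 ≡ 12. → (6, 12)
4G: (6, 12) + (9, 11). λ = (11 - 12)/(9 - 6) ≡ 12/3 mod 13. 3⁻¹ ≡ 9 (mod 13), so λ ≡ 4.
  x = λ² - 6 - 9 = 16 - 15 ≡ 1; y = λ·(6 - 1) - 12 ≡ 8. → (1, 8)
5G: (1, 8) + (9, 11). λ = (11 - 8)/(9 - 1) ≡ 3/8 mod 13. 8⁻¹ ≡ 5 (mod 13), so λ ≡ 2.
  x = λ² - 1 - 9 = 4 - 10 ≡ 7; y = λ·(1 - 7) - 8 ≡ 6. → (7, 6)

(7, 6)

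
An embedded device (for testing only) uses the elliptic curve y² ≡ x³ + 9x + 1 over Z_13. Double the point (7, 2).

(12, 11)

tangent at (7, 2): λ = (3·7² + 9)/(2·2) ≡ 0/4. 4⁻¹ ≡ 10 (mod 13) since 4·10 = 40 ≡ 1, so λ ≡ 0·10 ≡ 0.
  x = λ² - 7 - 7 = 0 - 14 ≡ 12; y = λ·(7 - 12) - 2 ≡ 11. → (12, 11)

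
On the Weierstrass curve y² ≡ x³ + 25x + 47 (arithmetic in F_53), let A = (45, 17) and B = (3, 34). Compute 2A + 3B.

(11, 13)

First 2A:
Repeated addition: build up to 2A.
2A: tangent at (45, 17): λ = (3·45² + 25)/(2·17) ≡ 5/34. 34⁻¹ ≡ 39 (mod 53), so λ ≡ 5·39 ≡ 36.
  x = λ² - 45 - 45 = 1296 - 90 ≡ 40; y = λ·(45 - 40) - 17 ≡ 4. → (40, 4)
2A = (40, 4).
Next 3B:
Repeated addition: build up to 3B.
2B: tangent at (3, 34): λ = (3·3² + 25)/(2·34) ≡ 52/15. 15⁻¹ ≡ 46 (mod 53), so λ ≡ 52·46 ≡ 7.
  x = λ² - 3 - 3 = 49 - 6 ≡ 43; y = λ·(3 - 43) - 34 ≡ 4. → (43, 4)
3B: (43, 4) + (3, 34). λ = (34 - 4)/(3 - 43) ≡ 30/13 mod 53. 13⁻¹ ≡ 49 (mod 53), so λ ≡ 39.
  x = λ² - 43 - 3 = 1521 - 46 ≡ 44; y = λ·(43 - 44) - 4 ≡ 10. → (44, 10)
3B = (44, 10).
Finally 2A + 3B:
(40, 4) + (44, 10). λ = (10 - 4)/(44 - 40) ≡ 6/4 mod 53. 4⁻¹ ≡ 40 (mod 53), so λ ≡ 28.
  x = λ² - 40 - 44 = 784 - 84 ≡ 11; y = λ·(40 - 11) - 4 ≡ 13. → (11, 13)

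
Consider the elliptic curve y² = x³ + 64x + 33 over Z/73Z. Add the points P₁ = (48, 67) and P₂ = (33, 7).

(48, 67) + (33, 7). λ = (7 - 67)/(33 - 48) ≡ 13/58 mod 73. 58⁻¹ ≡ 34 (mod 73) since 58·34 = 1972 ≡ 1, so λ ≡ 4.
  x = λ² - 48 - 33 = 16 - 81 ≡ 8; y = λ·(48 - 8) - 67 ≡ 20. → (8, 20)

(8, 20)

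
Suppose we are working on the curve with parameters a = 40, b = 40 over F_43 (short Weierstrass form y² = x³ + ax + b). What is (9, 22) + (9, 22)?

(5, 35)

tangent at (9, 22): λ = (3·9² + 40)/(2·22) ≡ 25/1. 1⁻¹ ≡ 1 (mod 43), so λ ≡ 25·1 ≡ 25.
  x = λ² - 9 - 9 = 625 - 18 ≡ 5; y = λ·(9 - 5) - 22 ≡ 35. → (5, 35)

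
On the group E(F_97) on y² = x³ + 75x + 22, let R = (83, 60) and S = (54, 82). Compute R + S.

(83, 60) + (54, 82). λ = (82 - 60)/(54 - 83) ≡ 22/68 mod 97. 68⁻¹ ≡ 10 (mod 97) since 68·10 = 680 ≡ 1, so λ ≡ 26.
  x = λ² - 83 - 54 = 676 - 137 ≡ 54; y = λ·(83 - 54) - 60 ≡ 15. → (54, 15)

(54, 15)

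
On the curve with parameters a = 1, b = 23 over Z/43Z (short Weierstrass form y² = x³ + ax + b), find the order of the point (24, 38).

10

2P: tangent at (24, 38): λ = (3·24² + 1)/(2·38) ≡ 9/33. 33⁻¹ ≡ 30 (mod 43) since 33·30 = 990 ≡ 1, so λ ≡ 9·30 ≡ 12.
  x = λ² - 24 - 24 = 144 - 48 ≡ 10; y = λ·(24 - 10) - 38 ≡ 1. → (10, 1)
3P: (10, 1) + (24, 38). λ = (38 - 1)/(24 - 10) ≡ 37/14 mod 43. 14⁻¹ ≡ 40 (mod 43), so λ ≡ 18.
  x = λ² - 10 - 24 = 324 - 34 ≡ 32; y = λ·(10 - 32) - 1 ≡ 33. → (32, 33)
4P: (32, 33) + (24, 38). λ = (38 - 33)/(24 - 32) ≡ 5/35 mod 43. 35⁻¹ ≡ 16 (mod 43), so λ ≡ 37.
  x = λ² - 32 - 24 = 1369 - 56 ≡ 23; y = λ·(32 - 23) - 33 ≡ 42. → (23, 42)
5P: (23, 42) + (24, 38). λ = (38 - 42)/(24 - 23) ≡ 39/1 mod 43. 1⁻¹ ≡ 1 (mod 43), so λ ≡ 39.
  x = λ² - 23 - 24 = 1521 - 47 ≡ 12; y = λ·(23 - 12) - 42 ≡ 0. → (12, 0)
6P: (12, 0) + (24, 38). λ = (38 - 0)/(24 - 12) ≡ 38/12 mod 43. 12⁻¹ ≡ 18 (mod 43) since 12·18 = 216 ≡ 1, so λ ≡ 39.
  x = λ² - 12 - 24 = 1521 - 36 ≡ 23; y = λ·(12 - 23) - 0 ≡ 1. → (23, 1)
7P: (23, 1) + (24, 38). λ = (38 - 1)/(24 - 23) ≡ 37/1 mod 43. 1⁻¹ ≡ 1 (mod 43) since 1·1 = 1 ≡ 1, so λ ≡ 37.
  x = λ² - 23 - 24 = 1369 - 47 ≡ 32; y = λ·(23 - 32) - 1 ≡ 10. → (32, 10)
8P: (32, 10) + (24, 38). λ = (38 - 10)/(24 - 32) ≡ 28/35 mod 43. 35⁻¹ ≡ 16 (mod 43) since 35·16 = 560 ≡ 1, so λ ≡ 18.
  x = λ² - 32 - 24 = 324 - 56 ≡ 10; y = λ·(32 - 10) - 10 ≡ 42. → (10, 42)
9P: (10, 42) + (24, 38). λ = (38 - 42)/(24 - 10) ≡ 39/14 mod 43. 14⁻¹ ≡ 40 (mod 43), so λ ≡ 12.
  x = λ² - 10 - 24 = 144 - 34 ≡ 24; y = λ·(10 - 24) - 42 ≡ 5. → (24, 5)
10P: (24, 5) + (24, 38): same x and y₁ ≡ -y₂, so the sum is O.
10P = O, so the order is 10.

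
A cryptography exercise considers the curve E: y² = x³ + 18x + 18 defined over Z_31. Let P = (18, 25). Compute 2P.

tangent at (18, 25): λ = (3·18² + 18)/(2·25) ≡ 29/19. 19⁻¹ ≡ 18 (mod 31), so λ ≡ 29·18 ≡ 26.
  x = λ² - 18 - 18 = 676 - 36 ≡ 20; y = λ·(18 - 20) - 25 ≡ 16. → (20, 16)

(20, 16)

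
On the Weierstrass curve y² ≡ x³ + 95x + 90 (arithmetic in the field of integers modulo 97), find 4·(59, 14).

Write P = (59, 14).
Double-and-add on 4 = (100)₂. Start with P = (59, 14) for the leading 1-bit.
double: tangent at (59, 14): λ = (3·59² + 95)/(2·14) ≡ 62/28. 28⁻¹ ≡ 52 (mod 97) since 28·52 = 1456 ≡ 1, so λ ≡ 62·52 ≡ 23.
  x = λ² - 59 - 59 = 529 - 118 ≡ 23; y = λ·(59 - 23) - 14 ≡ 38. → (23, 38)
double: tangent at (23, 38): λ = (3·23² + 95)/(2·38) ≡ 33/76. 76⁻¹ ≡ 60 (mod 97), so λ ≡ 33·60 ≡ 40.
  x = λ² - 23 - 23 = 1600 - 46 ≡ 2; y = λ·(23 - 2) - 38 ≡ 26. → (2, 26)

(2, 26)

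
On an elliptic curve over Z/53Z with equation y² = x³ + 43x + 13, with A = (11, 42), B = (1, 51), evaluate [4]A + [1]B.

(3, 13)

First 4A:
Repeated addition: build up to 4A.
2A: tangent at (11, 42): λ = (3·11² + 43)/(2·42) ≡ 35/31. 31⁻¹ ≡ 12 (mod 53) since 31·12 = 372 ≡ 1, so λ ≡ 35·12 ≡ 49.
  x = λ² - 11 - 11 = 2401 - 22 ≡ 47; y = λ·(11 - 47) - 42 ≡ 49. → (47, 49)
3A: (47, 49) + (11, 42). λ = (42 - 49)/(11 - 47) ≡ 46/17 mod 53. 17⁻¹ ≡ 25 (mod 53) since 17·25 = 425 ≡ 1, so λ ≡ 37.
  x = λ² - 47 - 11 = 1369 - 58 ≡ 39; y = λ·(47 - 39) - 49 ≡ 35. → (39, 35)
4A: (39, 35) + (11, 42). λ = (42 - 35)/(11 - 39) ≡ 7/25 mod 53. 25⁻¹ ≡ 17 (mod 53) since 25·17 = 425 ≡ 1, so λ ≡ 13.
  x = λ² - 39 - 11 = 169 - 50 ≡ 13; y = λ·(39 - 13) - 35 ≡ 38. → (13, 38)
4A = (13, 38).
Finally 4A + B:
(13, 38) + (1, 51). λ = (51 - 38)/(1 - 13) ≡ 13/41 mod 53. 41⁻¹ ≡ 22 (mod 53), so λ ≡ 21.
  x = λ² - 13 - 1 = 441 - 14 ≡ 3; y = λ·(13 - 3) - 38 ≡ 13. → (3, 13)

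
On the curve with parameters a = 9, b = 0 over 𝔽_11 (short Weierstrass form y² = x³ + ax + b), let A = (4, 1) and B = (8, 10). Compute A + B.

(2, 9)

(4, 1) + (8, 10). λ = (10 - 1)/(8 - 4) ≡ 9/4 mod 11. 4⁻¹ ≡ 3 (mod 11) since 4·3 = 12 ≡ 1, so λ ≡ 5.
  x = λ² - 4 - 8 = 25 - 12 ≡ 2; y = λ·(4 - 2) - 1 ≡ 9. → (2, 9)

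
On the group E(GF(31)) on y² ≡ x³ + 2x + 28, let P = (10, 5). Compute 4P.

Double-and-add on 4 = (100)₂. Start with P = (10, 5) for the leading 1-bit.
double: tangent at (10, 5): λ = (3·10² + 2)/(2·5) ≡ 23/10. 10⁻¹ ≡ 28 (mod 31), so λ ≡ 23·28 ≡ 24.
  x = λ² - 10 - 10 = 576 - 20 ≡ 29; y = λ·(10 - 29) - 5 ≡ 4. → (29, 4)
double: tangent at (29, 4): λ = (3·29² + 2)/(2·4) ≡ 14/8. 8⁻¹ ≡ 4 (mod 31), so λ ≡ 14·4 ≡ 25.
  x = λ² - 29 - 29 = 625 - 58 ≡ 9; y = λ·(29 - 9) - 4 ≡ 0. → (9, 0)

(9, 0)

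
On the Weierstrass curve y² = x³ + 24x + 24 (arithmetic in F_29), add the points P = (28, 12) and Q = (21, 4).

(28, 12) + (21, 4). λ = (4 - 12)/(21 - 28) ≡ 21/22 mod 29. 22⁻¹ ≡ 4 (mod 29), so λ ≡ 26.
  x = λ² - 28 - 21 = 676 - 49 ≡ 18; y = λ·(28 - 18) - 12 ≡ 16. → (18, 16)

(18, 16)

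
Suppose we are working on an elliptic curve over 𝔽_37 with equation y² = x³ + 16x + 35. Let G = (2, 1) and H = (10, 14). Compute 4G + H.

(34, 16)

First 4G:
Repeated addition: build up to 4G.
2G: tangent at (2, 1): λ = (3·2² + 16)/(2·1) ≡ 28/2. 2⁻¹ ≡ 19 (mod 37), so λ ≡ 28·19 ≡ 14.
  x = λ² - 2 - 2 = 196 - 4 ≡ 7; y = λ·(2 - 7) - 1 ≡ 3. → (7, 3)
3G: (7, 3) + (2, 1). λ = (1 - 3)/(2 - 7) ≡ 35/32 mod 37. 32⁻¹ ≡ 22 (mod 37), so λ ≡ 30.
  x = λ² - 7 - 2 = 900 - 9 ≡ 3; y = λ·(7 - 3) - 3 ≡ 6. → (3, 6)
4G: (3, 6) + (2, 1). λ = (1 - 6)/(2 - 3) ≡ 32/36 mod 37. 36⁻¹ ≡ 36 (mod 37), so λ ≡ 5.
  x = λ² - 3 - 2 = 25 - 5 ≡ 20; y = λ·(3 - 20) - 6 ≡ 20. → (20, 20)
4G = (20, 20).
Finally 4G + H:
(20, 20) + (10, 14). λ = (14 - 20)/(10 - 20) ≡ 31/27 mod 37. 27⁻¹ ≡ 11 (mod 37) since 27·11 = 297 ≡ 1, so λ ≡ 8.
  x = λ² - 20 - 10 = 64 - 30 ≡ 34; y = λ·(20 - 34) - 20 ≡ 16. → (34, 16)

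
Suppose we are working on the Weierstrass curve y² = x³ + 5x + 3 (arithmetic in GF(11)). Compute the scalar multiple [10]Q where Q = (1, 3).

Double-and-add on 10 = (1010)₂. Start with Q = (1, 3) for the leading 1-bit.
double: tangent at (1, 3): λ = (3·1² + 5)/(2·3) ≡ 8/6. 6⁻¹ ≡ 2 (mod 11) since 6·2 = 12 ≡ 1, so λ ≡ 8·2 ≡ 5.
  x = λ² - 1 - 1 = 25 - 2 ≡ 1; y = λ·(1 - 1) - 3 ≡ 8. → (1, 8)
double: tangent at (1, 8): λ = (3·1² + 5)/(2·8) ≡ 8/5. 5⁻¹ ≡ 9 (mod 11), so λ ≡ 8·9 ≡ 6.
  x = λ² - 1 - 1 = 36 - 2 ≡ 1; y = λ·(1 - 1) - 8 ≡ 3. → (1, 3)
add Q: tangent at (1, 3): λ = (3·1² + 5)/(2·3) ≡ 8/6. 6⁻¹ ≡ 2 (mod 11), so λ ≡ 8·2 ≡ 5.
  x = λ² - 1 - 1 = 25 - 2 ≡ 1; y = λ·(1 - 1) - 3 ≡ 8. → (1, 8)
double: tangent at (1, 8): λ = (3·1² + 5)/(2·8) ≡ 8/5. 5⁻¹ ≡ 9 (mod 11) since 5·9 = 45 ≡ 1, so λ ≡ 8·9 ≡ 6.
  x = λ² - 1 - 1 = 36 - 2 ≡ 1; y = λ·(1 - 1) - 8 ≡ 3. → (1, 3)

(1, 3)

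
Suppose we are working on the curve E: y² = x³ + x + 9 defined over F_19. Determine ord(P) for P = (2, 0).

2

2P: (2, 0) + (2, 0): same x and y₁ ≡ -y₂, so the sum is O.
2P = O, so the order is 2.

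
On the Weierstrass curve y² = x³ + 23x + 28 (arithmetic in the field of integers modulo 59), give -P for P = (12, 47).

-(12, 47) = (12, -47 mod 59) = (12, 12).

(12, 12)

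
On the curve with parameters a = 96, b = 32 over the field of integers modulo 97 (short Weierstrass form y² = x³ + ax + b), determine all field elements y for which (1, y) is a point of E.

x³ + 96x + 32 = 129 ≡ 32 (mod 97).
Square roots of 32 mod 97: 41 and 56 (since 41² = 1681 ≡ 32).

41, 56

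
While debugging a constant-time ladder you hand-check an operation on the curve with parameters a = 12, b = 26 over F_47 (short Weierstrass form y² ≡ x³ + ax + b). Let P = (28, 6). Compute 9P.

Repeated addition: build up to 9P.
2P: tangent at (28, 6): λ = (3·28² + 12)/(2·6) ≡ 14/12. 12⁻¹ ≡ 4 (mod 47) since 12·4 = 48 ≡ 1, so λ ≡ 14·4 ≡ 9.
  x = λ² - 28 - 28 = 81 - 56 ≡ 25; y = λ·(28 - 25) - 6 ≡ 21. → (25, 21)
3P: (25, 21) + (28, 6). λ = (6 - 21)/(28 - 25) ≡ 32/3 mod 47. 3⁻¹ ≡ 16 (mod 47) since 3·16 = 48 ≡ 1, so λ ≡ 42.
  x = λ² - 25 - 28 = 1764 - 53 ≡ 19; y = λ·(25 - 19) - 21 ≡ 43. → (19, 43)
4P: (19, 43) + (28, 6). λ = (6 - 43)/(28 - 19) ≡ 10/9 mod 47. 9⁻¹ ≡ 21 (mod 47), so λ ≡ 22.
  x = λ² - 19 - 28 = 484 - 47 ≡ 14; y = λ·(19 - 14) - 43 ≡ 20. → (14, 20)
5P: (14, 20) + (28, 6). λ = (6 - 20)/(28 - 14) ≡ 33/14 mod 47. 14⁻¹ ≡ 37 (mod 47) since 14·37 = 518 ≡ 1, so λ ≡ 46.
  x = λ² - 14 - 28 = 2116 - 42 ≡ 6; y = λ·(14 - 6) - 20 ≡ 19. → (6, 19)
6P: (6, 19) + (28, 6). λ = (6 - 19)/(28 - 6) ≡ 34/22 mod 47. 22⁻¹ ≡ 15 (mod 47) since 22·15 = 330 ≡ 1, so λ ≡ 40.
  x = λ² - 6 - 28 = 1600 - 34 ≡ 15; y = λ·(6 - 15) - 19 ≡ 44. → (15, 44)
7P: (15, 44) + (28, 6). λ = (6 - 44)/(28 - 15) ≡ 9/13 mod 47. 13⁻¹ ≡ 29 (mod 47) since 13·29 = 377 ≡ 1, so λ ≡ 26.
  x = λ² - 15 - 28 = 676 - 43 ≡ 22; y = λ·(15 - 22) - 44 ≡ 9. → (22, 9)
8P: (22, 9) + (28, 6). λ = (6 - 9)/(28 - 22) ≡ 44/6 mod 47. 6⁻¹ ≡ 8 (mod 47), so λ ≡ 23.
  x = λ² - 22 - 28 = 529 - 50 ≡ 9; y = λ·(22 - 9) - 9 ≡ 8. → (9, 8)
9P: (9, 8) + (28, 6). λ = (6 - 8)/(28 - 9) ≡ 45/19 mod 47. 19⁻¹ ≡ 5 (mod 47), so λ ≡ 37.
  x = λ² - 9 - 28 = 1369 - 37 ≡ 16; y = λ·(9 - 16) - 8 ≡ 15. → (16, 15)

(16, 15)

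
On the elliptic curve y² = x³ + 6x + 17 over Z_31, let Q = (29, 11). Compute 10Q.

(22, 28)

Double-and-add on 10 = (1010)₂. Start with Q = (29, 11) for the leading 1-bit.
double: tangent at (29, 11): λ = (3·29² + 6)/(2·11) ≡ 18/22. 22⁻¹ ≡ 24 (mod 31), so λ ≡ 18·24 ≡ 29.
  x = λ² - 29 - 29 = 841 - 58 ≡ 8; y = λ·(29 - 8) - 11 ≡ 9. → (8, 9)
double: tangent at (8, 9): λ = (3·8² + 6)/(2·9) ≡ 12/18. 18⁻¹ ≡ 19 (mod 31), so λ ≡ 12·19 ≡ 11.
  x = λ² - 8 - 8 = 121 - 16 ≡ 12; y = λ·(8 - 12) - 9 ≡ 9. → (12, 9)
add Q: (12, 9) + (29, 11). λ = (11 - 9)/(29 - 12) ≡ 2/17 mod 31. 17⁻¹ ≡ 11 (mod 31), so λ ≡ 22.
  x = λ² - 12 - 29 = 484 - 41 ≡ 9; y = λ·(12 - 9) - 9 ≡ 26. → (9, 26)
double: tangent at (9, 26): λ = (3·9² + 6)/(2·26) ≡ 1/21. 21⁻¹ ≡ 3 (mod 31), so λ ≡ 1·3 ≡ 3.
  x = λ² - 9 - 9 = 9 - 18 ≡ 22; y = λ·(9 - 22) - 26 ≡ 28. → (22, 28)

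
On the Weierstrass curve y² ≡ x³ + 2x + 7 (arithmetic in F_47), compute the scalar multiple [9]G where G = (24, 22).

Double-and-add on 9 = (1001)₂. Start with G = (24, 22) for the leading 1-bit.
double: tangent at (24, 22): λ = (3·24² + 2)/(2·22) ≡ 38/44. 44⁻¹ ≡ 31 (mod 47), so λ ≡ 38·31 ≡ 3.
  x = λ² - 24 - 24 = 9 - 48 ≡ 8; y = λ·(24 - 8) - 22 ≡ 26. → (8, 26)
double: tangent at (8, 26): λ = (3·8² + 2)/(2·26) ≡ 6/5. 5⁻¹ ≡ 19 (mod 47), so λ ≡ 6·19 ≡ 20.
  x = λ² - 8 - 8 = 400 - 16 ≡ 8; y = λ·(8 - 8) - 26 ≡ 21. → (8, 21)
double: tangent at (8, 21): λ = (3·8² + 2)/(2·21) ≡ 6/42. 42⁻¹ ≡ 28 (mod 47), so λ ≡ 6·28 ≡ 27.
  x = λ² - 8 - 8 = 729 - 16 ≡ 8; y = λ·(8 - 8) - 21 ≡ 26. → (8, 26)
add G: (8, 26) + (24, 22). λ = (22 - 26)/(24 - 8) ≡ 43/16 mod 47. 16⁻¹ ≡ 3 (mod 47), so λ ≡ 35.
  x = λ² - 8 - 24 = 1225 - 32 ≡ 18; y = λ·(8 - 18) - 26 ≡ 0. → (18, 0)

(18, 0)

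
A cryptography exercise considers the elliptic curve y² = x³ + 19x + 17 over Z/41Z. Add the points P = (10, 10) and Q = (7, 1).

(33, 3)

(10, 10) + (7, 1). λ = (1 - 10)/(7 - 10) ≡ 32/38 mod 41. 38⁻¹ ≡ 27 (mod 41) since 38·27 = 1026 ≡ 1, so λ ≡ 3.
  x = λ² - 10 - 7 = 9 - 17 ≡ 33; y = λ·(10 - 33) - 10 ≡ 3. → (33, 3)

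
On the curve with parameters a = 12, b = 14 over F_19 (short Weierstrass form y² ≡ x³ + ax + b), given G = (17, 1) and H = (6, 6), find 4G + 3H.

First 4G:
Repeated addition: build up to 4G.
2G: tangent at (17, 1): λ = (3·17² + 12)/(2·1) ≡ 5/2. 2⁻¹ ≡ 10 (mod 19), so λ ≡ 5·10 ≡ 12.
  x = λ² - 17 - 17 = 144 - 34 ≡ 15; y = λ·(17 - 15) - 1 ≡ 4. → (15, 4)
3G: (15, 4) + (17, 1). λ = (1 - 4)/(17 - 15) ≡ 16/2 mod 19. 2⁻¹ ≡ 10 (mod 19), so λ ≡ 8.
  x = λ² - 15 - 17 = 64 - 32 ≡ 13; y = λ·(15 - 13) - 4 ≡ 12. → (13, 12)
4G: (13, 12) + (17, 1). λ = (1 - 12)/(17 - 13) ≡ 8/4 mod 19. 4⁻¹ ≡ 5 (mod 19), so λ ≡ 2.
  x = λ² - 13 - 17 = 4 - 30 ≡ 12; y = λ·(13 - 12) - 12 ≡ 9. → (12, 9)
4G = (12, 9).
Next 3H:
Repeated addition: build up to 3H.
2H: tangent at (6, 6): λ = (3·6² + 12)/(2·6) ≡ 6/12. 12⁻¹ ≡ 8 (mod 19), so λ ≡ 6·8 ≡ 10.
  x = λ² - 6 - 6 = 100 - 12 ≡ 12; y = λ·(6 - 12) - 6 ≡ 10. → (12, 10)
3H: (12, 10) + (6, 6). λ = (6 - 10)/(6 - 12) ≡ 15/13 mod 19. 13⁻¹ ≡ 3 (mod 19) since 13·3 = 39 ≡ 1, so λ ≡ 7.
  x = λ² - 12 - 6 = 49 - 18 ≡ 12; y = λ·(12 - 12) - 10 ≡ 9. → (12, 9)
3H = (12, 9).
Finally 4G + 3H:
tangent at (12, 9): λ = (3·12² + 12)/(2·9) ≡ 7/18. 18⁻¹ ≡ 18 (mod 19) since 18·18 = 324 ≡ 1, so λ ≡ 7·18 ≡ 12.
  x = λ² - 12 - 12 = 144 - 24 ≡ 6; y = λ·(12 - 6) - 9 ≡ 6. → (6, 6)

(6, 6)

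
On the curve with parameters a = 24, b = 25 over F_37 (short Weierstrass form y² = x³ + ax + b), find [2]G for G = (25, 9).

(8, 27)

tangent at (25, 9): λ = (3·25² + 24)/(2·9) ≡ 12/18. 18⁻¹ ≡ 35 (mod 37) since 18·35 = 630 ≡ 1, so λ ≡ 12·35 ≡ 13.
  x = λ² - 25 - 25 = 169 - 50 ≡ 8; y = λ·(25 - 8) - 9 ≡ 27. → (8, 27)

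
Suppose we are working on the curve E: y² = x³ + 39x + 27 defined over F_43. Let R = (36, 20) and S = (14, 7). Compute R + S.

(36, 20) + (14, 7). λ = (7 - 20)/(14 - 36) ≡ 30/21 mod 43. 21⁻¹ ≡ 41 (mod 43), so λ ≡ 26.
  x = λ² - 36 - 14 = 676 - 50 ≡ 24; y = λ·(36 - 24) - 20 ≡ 34. → (24, 34)

(24, 34)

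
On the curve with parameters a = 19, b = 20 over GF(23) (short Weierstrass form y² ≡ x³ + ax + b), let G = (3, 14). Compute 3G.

Repeated addition: build up to 3G.
2G: tangent at (3, 14): λ = (3·3² + 19)/(2·14) ≡ 0/5. 5⁻¹ ≡ 14 (mod 23), so λ ≡ 0·14 ≡ 0.
  x = λ² - 3 - 3 = 0 - 6 ≡ 17; y = λ·(3 - 17) - 14 ≡ 9. → (17, 9)
3G: (17, 9) + (3, 14). λ = (14 - 9)/(3 - 17) ≡ 5/9 mod 23. 9⁻¹ ≡ 18 (mod 23), so λ ≡ 21.
  x = λ² - 17 - 3 = 441 - 20 ≡ 7; y = λ·(17 - 7) - 9 ≡ 17. → (7, 17)

(7, 17)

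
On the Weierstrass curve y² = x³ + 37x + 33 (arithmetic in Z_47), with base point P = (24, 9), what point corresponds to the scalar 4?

(8, 29)

Double-and-add on 4 = (100)₂. Start with P = (24, 9) for the leading 1-bit.
double: tangent at (24, 9): λ = (3·24² + 37)/(2·9) ≡ 26/18. 18⁻¹ ≡ 34 (mod 47) since 18·34 = 612 ≡ 1, so λ ≡ 26·34 ≡ 38.
  x = λ² - 24 - 24 = 1444 - 48 ≡ 33; y = λ·(24 - 33) - 9 ≡ 25. → (33, 25)
double: tangent at (33, 25): λ = (3·33² + 37)/(2·25) ≡ 14/3. 3⁻¹ ≡ 16 (mod 47), so λ ≡ 14·16 ≡ 36.
  x = λ² - 33 - 33 = 1296 - 66 ≡ 8; y = λ·(33 - 8) - 25 ≡ 29. → (8, 29)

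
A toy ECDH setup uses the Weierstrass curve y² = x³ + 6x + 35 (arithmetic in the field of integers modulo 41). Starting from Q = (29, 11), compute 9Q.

(29, 30)

Repeated addition: build up to 9Q.
2Q: tangent at (29, 11): λ = (3·29² + 6)/(2·11) ≡ 28/22. 22⁻¹ ≡ 28 (mod 41), so λ ≡ 28·28 ≡ 5.
  x = λ² - 29 - 29 = 25 - 58 ≡ 8; y = λ·(29 - 8) - 11 ≡ 12. → (8, 12)
3Q: (8, 12) + (29, 11). λ = (11 - 12)/(29 - 8) ≡ 40/21 mod 41. 21⁻¹ ≡ 2 (mod 41) since 21·2 = 42 ≡ 1, so λ ≡ 39.
  x = λ² - 8 - 29 = 1521 - 37 ≡ 8; y = λ·(8 - 8) - 12 ≡ 29. → (8, 29)
4Q: (8, 29) + (29, 11). λ = (11 - 29)/(29 - 8) ≡ 23/21 mod 41. 21⁻¹ ≡ 2 (mod 41), so λ ≡ 5.
  x = λ² - 8 - 29 = 25 - 37 ≡ 29; y = λ·(8 - 29) - 29 ≡ 30. → (29, 30)
5Q: (29, 30) + (29, 11): same x and y₁ ≡ -y₂, so the sum is 𝒪.
6Q: 𝒪 + (29, 11) = (29, 11) (identity).
7Q: tangent at (29, 11): λ = (3·29² + 6)/(2·11) ≡ 28/22. 22⁻¹ ≡ 28 (mod 41), so λ ≡ 28·28 ≡ 5.
  x = λ² - 29 - 29 = 25 - 58 ≡ 8; y = λ·(29 - 8) - 11 ≡ 12. → (8, 12)
8Q: (8, 12) + (29, 11). λ = (11 - 12)/(29 - 8) ≡ 40/21 mod 41. 21⁻¹ ≡ 2 (mod 41), so λ ≡ 39.
  x = λ² - 8 - 29 = 1521 - 37 ≡ 8; y = λ·(8 - 8) - 12 ≡ 29. → (8, 29)
9Q: (8, 29) + (29, 11). λ = (11 - 29)/(29 - 8) ≡ 23/21 mod 41. 21⁻¹ ≡ 2 (mod 41) since 21·2 = 42 ≡ 1, so λ ≡ 5.
  x = λ² - 8 - 29 = 25 - 37 ≡ 29; y = λ·(8 - 29) - 29 ≡ 30. → (29, 30)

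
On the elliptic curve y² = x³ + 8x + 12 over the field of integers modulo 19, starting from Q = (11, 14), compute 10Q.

(10, 16)

Repeated addition: build up to 10Q.
2Q: tangent at (11, 14): λ = (3·11² + 8)/(2·14) ≡ 10/9. 9⁻¹ ≡ 17 (mod 19), so λ ≡ 10·17 ≡ 18.
  x = λ² - 11 - 11 = 324 - 22 ≡ 17; y = λ·(11 - 17) - 14 ≡ 11. → (17, 11)
3Q: (17, 11) + (11, 14). λ = (14 - 11)/(11 - 17) ≡ 3/13 mod 19. 13⁻¹ ≡ 3 (mod 19), so λ ≡ 9.
  x = λ² - 17 - 11 = 81 - 28 ≡ 15; y = λ·(17 - 15) - 11 ≡ 7. → (15, 7)
4Q: (15, 7) + (11, 14). λ = (14 - 7)/(11 - 15) ≡ 7/15 mod 19. 15⁻¹ ≡ 14 (mod 19) since 15·14 = 210 ≡ 1, so λ ≡ 3.
  x = λ² - 15 - 11 = 9 - 26 ≡ 2; y = λ·(15 - 2) - 7 ≡ 13. → (2, 13)
5Q: (2, 13) + (11, 14). λ = (14 - 13)/(11 - 2) ≡ 1/9 mod 19. 9⁻¹ ≡ 17 (mod 19) since 9·17 = 153 ≡ 1, so λ ≡ 17.
  x = λ² - 2 - 11 = 289 - 13 ≡ 10; y = λ·(2 - 10) - 13 ≡ 3. → (10, 3)
6Q: (10, 3) + (11, 14). λ = (14 - 3)/(11 - 10) ≡ 11/1 mod 19. 1⁻¹ ≡ 1 (mod 19), so λ ≡ 11.
  x = λ² - 10 - 11 = 121 - 21 ≡ 5; y = λ·(10 - 5) - 3 ≡ 14. → (5, 14)
7Q: (5, 14) + (11, 14). λ = (14 - 14)/(11 - 5) ≡ 0/6 mod 19. 6⁻¹ ≡ 16 (mod 19), so λ ≡ 0.
  x = λ² - 5 - 11 = 0 - 16 ≡ 3; y = λ·(5 - 3) - 14 ≡ 5. → (3, 5)
8Q: (3, 5) + (11, 14). λ = (14 - 5)/(11 - 3) ≡ 9/8 mod 19. 8⁻¹ ≡ 12 (mod 19) since 8·12 = 96 ≡ 1, so λ ≡ 13.
  x = λ² - 3 - 11 = 169 - 14 ≡ 3; y = λ·(3 - 3) - 5 ≡ 14. → (3, 14)
9Q: (3, 14) + (11, 14). λ = (14 - 14)/(11 - 3) ≡ 0/8 mod 19. 8⁻¹ ≡ 12 (mod 19), so λ ≡ 0.
  x = λ² - 3 - 11 = 0 - 14 ≡ 5; y = λ·(3 - 5) - 14 ≡ 5. → (5, 5)
10Q: (5, 5) + (11, 14). λ = (14 - 5)/(11 - 5) ≡ 9/6 mod 19. 6⁻¹ ≡ 16 (mod 19), so λ ≡ 11.
  x = λ² - 5 - 11 = 121 - 16 ≡ 10; y = λ·(5 - 10) - 5 ≡ 16. → (10, 16)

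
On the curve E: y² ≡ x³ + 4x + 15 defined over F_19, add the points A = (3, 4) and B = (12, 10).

(3, 4) + (12, 10). λ = (10 - 4)/(12 - 3) ≡ 6/9 mod 19. 9⁻¹ ≡ 17 (mod 19), so λ ≡ 7.
  x = λ² - 3 - 12 = 49 - 15 ≡ 15; y = λ·(3 - 15) - 4 ≡ 7. → (15, 7)

(15, 7)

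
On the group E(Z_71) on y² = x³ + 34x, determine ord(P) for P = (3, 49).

3

2P: tangent at (3, 49): λ = (3·3² + 34)/(2·49) ≡ 61/27. 27⁻¹ ≡ 50 (mod 71), so λ ≡ 61·50 ≡ 68.
  x = λ² - 3 - 3 = 4624 - 6 ≡ 3; y = λ·(3 - 3) - 49 ≡ 22. → (3, 22)
3P: (3, 22) + (3, 49): same x and y₁ ≡ -y₂, so the sum is the point at infinity.
3P = the point at infinity, so the order is 3.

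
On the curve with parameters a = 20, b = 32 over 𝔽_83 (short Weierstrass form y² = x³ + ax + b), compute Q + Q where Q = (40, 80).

(4, 50)

tangent at (40, 80): λ = (3·40² + 20)/(2·80) ≡ 6/77. 77⁻¹ ≡ 69 (mod 83) since 77·69 = 5313 ≡ 1, so λ ≡ 6·69 ≡ 82.
  x = λ² - 40 - 40 = 6724 - 80 ≡ 4; y = λ·(40 - 4) - 80 ≡ 50. → (4, 50)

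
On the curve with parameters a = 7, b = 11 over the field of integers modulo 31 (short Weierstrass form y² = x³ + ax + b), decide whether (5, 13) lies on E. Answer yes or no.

no

y² = 13² ≡ 14; x³ + 7x + 11 = 171 ≡ 16 (mod 31). 14 ≠ 16.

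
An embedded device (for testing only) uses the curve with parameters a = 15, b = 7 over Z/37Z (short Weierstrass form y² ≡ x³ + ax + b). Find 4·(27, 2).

Write G = (27, 2).
Repeated addition: build up to 4G.
2G: tangent at (27, 2): λ = (3·27² + 15)/(2·2) ≡ 19/4. 4⁻¹ ≡ 28 (mod 37) since 4·28 = 112 ≡ 1, so λ ≡ 19·28 ≡ 14.
  x = λ² - 27 - 27 = 196 - 54 ≡ 31; y = λ·(27 - 31) - 2 ≡ 16. → (31, 16)
3G: (31, 16) + (27, 2). λ = (2 - 16)/(27 - 31) ≡ 23/33 mod 37. 33⁻¹ ≡ 9 (mod 37), so λ ≡ 22.
  x = λ² - 31 - 27 = 484 - 58 ≡ 19; y = λ·(31 - 19) - 16 ≡ 26. → (19, 26)
4G: (19, 26) + (27, 2). λ = (2 - 26)/(27 - 19) ≡ 13/8 mod 37. 8⁻¹ ≡ 14 (mod 37), so λ ≡ 34.
  x = λ² - 19 - 27 = 1156 - 46 ≡ 0; y = λ·(19 - 0) - 26 ≡ 28. → (0, 28)

(0, 28)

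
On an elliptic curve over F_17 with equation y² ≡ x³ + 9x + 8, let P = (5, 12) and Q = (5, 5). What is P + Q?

The two points share x = 5 and their y-coordinates satisfy 12 + 5 ≡ 0 (mod 17), so they are inverses. Their sum is ∞.

O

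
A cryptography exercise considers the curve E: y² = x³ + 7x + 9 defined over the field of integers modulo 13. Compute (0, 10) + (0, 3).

The two points share x = 0 and their y-coordinates satisfy 10 + 3 ≡ 0 (mod 13), so they are inverses. Their sum is O.

O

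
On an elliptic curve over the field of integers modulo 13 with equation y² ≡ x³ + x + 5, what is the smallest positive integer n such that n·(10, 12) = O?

9

2P: tangent at (10, 12): λ = (3·10² + 1)/(2·12) ≡ 2/11. 11⁻¹ ≡ 6 (mod 13), so λ ≡ 2·6 ≡ 12.
  x = λ² - 10 - 10 = 144 - 20 ≡ 7; y = λ·(10 - 7) - 12 ≡ 11. → (7, 11)
3P: (7, 11) + (10, 12). λ = (12 - 11)/(10 - 7) ≡ 1/3 mod 13. 3⁻¹ ≡ 9 (mod 13), so λ ≡ 9.
  x = λ² - 7 - 10 = 81 - 17 ≡ 12; y = λ·(7 - 12) - 11 ≡ 9. → (12, 9)
4P: (12, 9) + (10, 12). λ = (12 - 9)/(10 - 12) ≡ 3/11 mod 13. 11⁻¹ ≡ 6 (mod 13), so λ ≡ 5.
  x = λ² - 12 - 10 = 25 - 22 ≡ 3; y = λ·(12 - 3) - 9 ≡ 10. → (3, 10)
5P: (3, 10) + (10, 12). λ = (12 - 10)/(10 - 3) ≡ 2/7 mod 13. 7⁻¹ ≡ 2 (mod 13) since 7·2 = 14 ≡ 1, so λ ≡ 4.
  x = λ² - 3 - 10 = 16 - 13 ≡ 3; y = λ·(3 - 3) - 10 ≡ 3. → (3, 3)
6P: (3, 3) + (10, 12). λ = (12 - 3)/(10 - 3) ≡ 9/7 mod 13. 7⁻¹ ≡ 2 (mod 13), so λ ≡ 5.
  x = λ² - 3 - 10 = 25 - 13 ≡ 12; y = λ·(3 - 12) - 3 ≡ 4. → (12, 4)
7P: (12, 4) + (10, 12). λ = (12 - 4)/(10 - 12) ≡ 8/11 mod 13. 11⁻¹ ≡ 6 (mod 13) since 11·6 = 66 ≡ 1, so λ ≡ 9.
  x = λ² - 12 - 10 = 81 - 22 ≡ 7; y = λ·(12 - 7) - 4 ≡ 2. → (7, 2)
8P: (7, 2) + (10, 12). λ = (12 - 2)/(10 - 7) ≡ 10/3 mod 13. 3⁻¹ ≡ 9 (mod 13), so λ ≡ 12.
  x = λ² - 7 - 10 = 144 - 17 ≡ 10; y = λ·(7 - 10) - 2 ≡ 1. → (10, 1)
9P: (10, 1) + (10, 12): same x and y₁ ≡ -y₂, so the sum is O.
9P = O, so the order is 9.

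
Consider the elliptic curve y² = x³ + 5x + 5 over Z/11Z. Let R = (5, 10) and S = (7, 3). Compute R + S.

(3, 5)

(5, 10) + (7, 3). λ = (3 - 10)/(7 - 5) ≡ 4/2 mod 11. 2⁻¹ ≡ 6 (mod 11), so λ ≡ 2.
  x = λ² - 5 - 7 = 4 - 12 ≡ 3; y = λ·(5 - 3) - 10 ≡ 5. → (3, 5)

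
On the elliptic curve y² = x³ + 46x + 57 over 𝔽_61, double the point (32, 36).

(9, 23)

tangent at (32, 36): λ = (3·32² + 46)/(2·36) ≡ 7/11. 11⁻¹ ≡ 50 (mod 61), so λ ≡ 7·50 ≡ 45.
  x = λ² - 32 - 32 = 2025 - 64 ≡ 9; y = λ·(32 - 9) - 36 ≡ 23. → (9, 23)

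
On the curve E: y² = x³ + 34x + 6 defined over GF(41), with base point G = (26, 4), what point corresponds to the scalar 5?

Double-and-add on 5 = (101)₂. Start with G = (26, 4) for the leading 1-bit.
double: tangent at (26, 4): λ = (3·26² + 34)/(2·4) ≡ 12/8. 8⁻¹ ≡ 36 (mod 41) since 8·36 = 288 ≡ 1, so λ ≡ 12·36 ≡ 22.
  x = λ² - 26 - 26 = 484 - 52 ≡ 22; y = λ·(26 - 22) - 4 ≡ 2. → (22, 2)
double: tangent at (22, 2): λ = (3·22² + 34)/(2·2) ≡ 10/4. 4⁻¹ ≡ 31 (mod 41), so λ ≡ 10·31 ≡ 23.
  x = λ² - 22 - 22 = 529 - 44 ≡ 34; y = λ·(22 - 34) - 2 ≡ 9. → (34, 9)
add G: (34, 9) + (26, 4). λ = (4 - 9)/(26 - 34) ≡ 36/33 mod 41. 33⁻¹ ≡ 5 (mod 41) since 33·5 = 165 ≡ 1, so λ ≡ 16.
  x = λ² - 34 - 26 = 256 - 60 ≡ 32; y = λ·(34 - 32) - 9 ≡ 23. → (32, 23)

(32, 23)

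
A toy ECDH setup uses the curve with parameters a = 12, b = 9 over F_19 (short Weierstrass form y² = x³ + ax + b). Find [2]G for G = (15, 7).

tangent at (15, 7): λ = (3·15² + 12)/(2·7) ≡ 3/14. 14⁻¹ ≡ 15 (mod 19) since 14·15 = 210 ≡ 1, so λ ≡ 3·15 ≡ 7.
  x = λ² - 15 - 15 = 49 - 30 ≡ 0; y = λ·(15 - 0) - 7 ≡ 3. → (0, 3)

(0, 3)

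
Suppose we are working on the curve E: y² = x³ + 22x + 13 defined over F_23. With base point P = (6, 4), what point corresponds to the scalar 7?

(22, 17)

Double-and-add on 7 = (111)₂. Start with P = (6, 4) for the leading 1-bit.
double: tangent at (6, 4): λ = (3·6² + 22)/(2·4) ≡ 15/8. 8⁻¹ ≡ 3 (mod 23) since 8·3 = 24 ≡ 1, so λ ≡ 15·3 ≡ 22.
  x = λ² - 6 - 6 = 484 - 12 ≡ 12; y = λ·(6 - 12) - 4 ≡ 2. → (12, 2)
add P: (12, 2) + (6, 4). λ = (4 - 2)/(6 - 12) ≡ 2/17 mod 23. 17⁻¹ ≡ 19 (mod 23), so λ ≡ 15.
  x = λ² - 12 - 6 = 225 - 18 ≡ 0; y = λ·(12 - 0) - 2 ≡ 17. → (0, 17)
double: tangent at (0, 17): λ = (3·0² + 22)/(2·17) ≡ 22/11. 11⁻¹ ≡ 21 (mod 23) since 11·21 = 231 ≡ 1, so λ ≡ 22·21 ≡ 2.
  x = λ² - 0 - 0 = 4 - 0 ≡ 4; y = λ·(0 - 4) - 17 ≡ 21. → (4, 21)
add P: (4, 21) + (6, 4). λ = (4 - 21)/(6 - 4) ≡ 6/2 mod 23. 2⁻¹ ≡ 12 (mod 23), so λ ≡ 3.
  x = λ² - 4 - 6 = 9 - 10 ≡ 22; y = λ·(4 - 22) - 21 ≡ 17. → (22, 17)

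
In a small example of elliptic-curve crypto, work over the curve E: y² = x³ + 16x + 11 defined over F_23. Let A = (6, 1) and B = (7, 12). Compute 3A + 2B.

(14, 14)

First 3A:
Repeated addition: build up to 3A.
2A: tangent at (6, 1): λ = (3·6² + 16)/(2·1) ≡ 9/2. 2⁻¹ ≡ 12 (mod 23) since 2·12 = 24 ≡ 1, so λ ≡ 9·12 ≡ 16.
  x = λ² - 6 - 6 = 256 - 12 ≡ 14; y = λ·(6 - 14) - 1 ≡ 9. → (14, 9)
3A: (14, 9) + (6, 1). λ = (1 - 9)/(6 - 14) ≡ 15/15 mod 23. 15⁻¹ ≡ 20 (mod 23) since 15·20 = 300 ≡ 1, so λ ≡ 1.
  x = λ² - 14 - 6 = 1 - 20 ≡ 4; y = λ·(14 - 4) - 9 ≡ 1. → (4, 1)
3A = (4, 1).
Next 2B:
Repeated addition: build up to 2B.
2B: tangent at (7, 12): λ = (3·7² + 16)/(2·12) ≡ 2/1. 1⁻¹ ≡ 1 (mod 23), so λ ≡ 2·1 ≡ 2.
  x = λ² - 7 - 7 = 4 - 14 ≡ 13; y = λ·(7 - 13) - 12 ≡ 22. → (13, 22)
2B = (13, 22).
Finally 3A + 2B:
(4, 1) + (13, 22). λ = (22 - 1)/(13 - 4) ≡ 21/9 mod 23. 9⁻¹ ≡ 18 (mod 23) since 9·18 = 162 ≡ 1, so λ ≡ 10.
  x = λ² - 4 - 13 = 100 - 17 ≡ 14; y = λ·(4 - 14) - 1 ≡ 14. → (14, 14)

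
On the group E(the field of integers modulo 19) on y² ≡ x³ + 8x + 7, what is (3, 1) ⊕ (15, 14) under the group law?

(3, 1) + (15, 14). λ = (14 - 1)/(15 - 3) ≡ 13/12 mod 19. 12⁻¹ ≡ 8 (mod 19) since 12·8 = 96 ≡ 1, so λ ≡ 9.
  x = λ² - 3 - 15 = 81 - 18 ≡ 6; y = λ·(3 - 6) - 1 ≡ 10. → (6, 10)

(6, 10)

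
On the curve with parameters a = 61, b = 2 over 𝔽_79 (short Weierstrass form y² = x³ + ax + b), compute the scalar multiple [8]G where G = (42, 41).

Double-and-add on 8 = (1000)₂. Start with G = (42, 41) for the leading 1-bit.
double: tangent at (42, 41): λ = (3·42² + 61)/(2·41) ≡ 60/3. 3⁻¹ ≡ 53 (mod 79), so λ ≡ 60·53 ≡ 20.
  x = λ² - 42 - 42 = 400 - 84 ≡ 0; y = λ·(42 - 0) - 41 ≡ 9. → (0, 9)
double: tangent at (0, 9): λ = (3·0² + 61)/(2·9) ≡ 61/18. 18⁻¹ ≡ 22 (mod 79) since 18·22 = 396 ≡ 1, so λ ≡ 61·22 ≡ 78.
  x = λ² - 0 - 0 = 6084 - 0 ≡ 1; y = λ·(0 - 1) - 9 ≡ 71. → (1, 71)
double: tangent at (1, 71): λ = (3·1² + 61)/(2·71) ≡ 64/63. 63⁻¹ ≡ 74 (mod 79), so λ ≡ 64·74 ≡ 75.
  x = λ² - 1 - 1 = 5625 - 2 ≡ 14; y = λ·(1 - 14) - 71 ≡ 60. → (14, 60)

(14, 60)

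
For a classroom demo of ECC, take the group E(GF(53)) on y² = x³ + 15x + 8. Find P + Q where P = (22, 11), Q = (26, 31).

(22, 11) + (26, 31). λ = (31 - 11)/(26 - 22) ≡ 20/4 mod 53. 4⁻¹ ≡ 40 (mod 53), so λ ≡ 5.
  x = λ² - 22 - 26 = 25 - 48 ≡ 30; y = λ·(22 - 30) - 11 ≡ 2. → (30, 2)

(30, 2)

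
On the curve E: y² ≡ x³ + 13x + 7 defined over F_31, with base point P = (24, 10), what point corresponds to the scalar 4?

Repeated addition: build up to 4P.
2P: tangent at (24, 10): λ = (3·24² + 13)/(2·10) ≡ 5/20. 20⁻¹ ≡ 14 (mod 31), so λ ≡ 5·14 ≡ 8.
  x = λ² - 24 - 24 = 64 - 48 ≡ 16; y = λ·(24 - 16) - 10 ≡ 23. → (16, 23)
3P: (16, 23) + (24, 10). λ = (10 - 23)/(24 - 16) ≡ 18/8 mod 31. 8⁻¹ ≡ 4 (mod 31) since 8·4 = 32 ≡ 1, so λ ≡ 10.
  x = λ² - 16 - 24 = 100 - 40 ≡ 29; y = λ·(16 - 29) - 23 ≡ 2. → (29, 2)
4P: (29, 2) + (24, 10). λ = (10 - 2)/(24 - 29) ≡ 8/26 mod 31. 26⁻¹ ≡ 6 (mod 31), so λ ≡ 17.
  x = λ² - 29 - 24 = 289 - 53 ≡ 19; y = λ·(29 - 19) - 2 ≡ 13. → (19, 13)

(19, 13)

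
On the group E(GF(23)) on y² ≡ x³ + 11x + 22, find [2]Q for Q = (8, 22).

tangent at (8, 22): λ = (3·8² + 11)/(2·22) ≡ 19/21. 21⁻¹ ≡ 11 (mod 23) since 21·11 = 231 ≡ 1, so λ ≡ 19·11 ≡ 2.
  x = λ² - 8 - 8 = 4 - 16 ≡ 11; y = λ·(8 - 11) - 22 ≡ 18. → (11, 18)

(11, 18)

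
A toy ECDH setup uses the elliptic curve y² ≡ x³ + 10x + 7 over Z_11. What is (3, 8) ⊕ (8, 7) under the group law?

(3, 8) + (8, 7). λ = (7 - 8)/(8 - 3) ≡ 10/5 mod 11. 5⁻¹ ≡ 9 (mod 11), so λ ≡ 2.
  x = λ² - 3 - 8 = 4 - 11 ≡ 4; y = λ·(3 - 4) - 8 ≡ 1. → (4, 1)

(4, 1)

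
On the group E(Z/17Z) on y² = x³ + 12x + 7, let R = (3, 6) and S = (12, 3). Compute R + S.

(4, 0)

(3, 6) + (12, 3). λ = (3 - 6)/(12 - 3) ≡ 14/9 mod 17. 9⁻¹ ≡ 2 (mod 17), so λ ≡ 11.
  x = λ² - 3 - 12 = 121 - 15 ≡ 4; y = λ·(3 - 4) - 6 ≡ 0. → (4, 0)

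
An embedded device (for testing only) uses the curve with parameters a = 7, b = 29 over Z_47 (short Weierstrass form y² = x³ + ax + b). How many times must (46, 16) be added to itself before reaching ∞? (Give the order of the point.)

11

2P: tangent at (46, 16): λ = (3·46² + 7)/(2·16) ≡ 10/32. 32⁻¹ ≡ 25 (mod 47), so λ ≡ 10·25 ≡ 15.
  x = λ² - 46 - 46 = 225 - 92 ≡ 39; y = λ·(46 - 39) - 16 ≡ 42. → (39, 42)
3P: (39, 42) + (46, 16). λ = (16 - 42)/(46 - 39) ≡ 21/7 mod 47. 7⁻¹ ≡ 27 (mod 47), so λ ≡ 3.
  x = λ² - 39 - 46 = 9 - 85 ≡ 18; y = λ·(39 - 18) - 42 ≡ 21. → (18, 21)
4P: (18, 21) + (46, 16). λ = (16 - 21)/(46 - 18) ≡ 42/28 mod 47. 28⁻¹ ≡ 42 (mod 47), so λ ≡ 25.
  x = λ² - 18 - 46 = 625 - 64 ≡ 44; y = λ·(18 - 44) - 21 ≡ 34. → (44, 34)
5P: (44, 34) + (46, 16). λ = (16 - 34)/(46 - 44) ≡ 29/2 mod 47. 2⁻¹ ≡ 24 (mod 47), so λ ≡ 38.
  x = λ² - 44 - 46 = 1444 - 90 ≡ 38; y = λ·(44 - 38) - 34 ≡ 6. → (38, 6)
6P: (38, 6) + (46, 16). λ = (16 - 6)/(46 - 38) ≡ 10/8 mod 47. 8⁻¹ ≡ 6 (mod 47) since 8·6 = 48 ≡ 1, so λ ≡ 13.
  x = λ² - 38 - 46 = 169 - 84 ≡ 38; y = λ·(38 - 38) - 6 ≡ 41. → (38, 41)
7P: (38, 41) + (46, 16). λ = (16 - 41)/(46 - 38) ≡ 22/8 mod 47. 8⁻¹ ≡ 6 (mod 47) since 8·6 = 48 ≡ 1, so λ ≡ 38.
  x = λ² - 38 - 46 = 1444 - 84 ≡ 44; y = λ·(38 - 44) - 41 ≡ 13. → (44, 13)
8P: (44, 13) + (46, 16). λ = (16 - 13)/(46 - 44) ≡ 3/2 mod 47. 2⁻¹ ≡ 24 (mod 47), so λ ≡ 25.
  x = λ² - 44 - 46 = 625 - 90 ≡ 18; y = λ·(44 - 18) - 13 ≡ 26. → (18, 26)
9P: (18, 26) + (46, 16). λ = (16 - 26)/(46 - 18) ≡ 37/28 mod 47. 28⁻¹ ≡ 42 (mod 47), so λ ≡ 3.
  x = λ² - 18 - 46 = 9 - 64 ≡ 39; y = λ·(18 - 39) - 26 ≡ 5. → (39, 5)
10P: (39, 5) + (46, 16). λ = (16 - 5)/(46 - 39) ≡ 11/7 mod 47. 7⁻¹ ≡ 27 (mod 47) since 7·27 = 189 ≡ 1, so λ ≡ 15.
  x = λ² - 39 - 46 = 225 - 85 ≡ 46; y = λ·(39 - 46) - 5 ≡ 31. → (46, 31)
11P: (46, 31) + (46, 16): same x and y₁ ≡ -y₂, so the sum is ∞.
11P = ∞, so the order is 11.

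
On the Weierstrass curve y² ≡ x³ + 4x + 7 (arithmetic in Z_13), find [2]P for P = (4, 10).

tangent at (4, 10): λ = (3·4² + 4)/(2·10) ≡ 0/7. 7⁻¹ ≡ 2 (mod 13), so λ ≡ 0·2 ≡ 0.
  x = λ² - 4 - 4 = 0 - 8 ≡ 5; y = λ·(4 - 5) - 10 ≡ 3. → (5, 3)

(5, 3)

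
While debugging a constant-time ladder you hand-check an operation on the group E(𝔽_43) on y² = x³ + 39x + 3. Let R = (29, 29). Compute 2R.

(26, 19)

tangent at (29, 29): λ = (3·29² + 39)/(2·29) ≡ 25/15. 15⁻¹ ≡ 23 (mod 43) since 15·23 = 345 ≡ 1, so λ ≡ 25·23 ≡ 16.
  x = λ² - 29 - 29 = 256 - 58 ≡ 26; y = λ·(29 - 26) - 29 ≡ 19. → (26, 19)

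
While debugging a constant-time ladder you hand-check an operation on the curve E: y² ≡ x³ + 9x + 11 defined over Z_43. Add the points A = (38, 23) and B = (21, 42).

(38, 23) + (21, 42). λ = (42 - 23)/(21 - 38) ≡ 19/26 mod 43. 26⁻¹ ≡ 5 (mod 43), so λ ≡ 9.
  x = λ² - 38 - 21 = 81 - 59 ≡ 22; y = λ·(38 - 22) - 23 ≡ 35. → (22, 35)

(22, 35)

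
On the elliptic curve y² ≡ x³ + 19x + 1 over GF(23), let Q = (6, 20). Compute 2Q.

(15, 21)

tangent at (6, 20): λ = (3·6² + 19)/(2·20) ≡ 12/17. 17⁻¹ ≡ 19 (mod 23), so λ ≡ 12·19 ≡ 21.
  x = λ² - 6 - 6 = 441 - 12 ≡ 15; y = λ·(6 - 15) - 20 ≡ 21. → (15, 21)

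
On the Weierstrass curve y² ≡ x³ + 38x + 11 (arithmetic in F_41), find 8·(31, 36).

Write G = (31, 36).
Double-and-add on 8 = (1000)₂. Start with G = (31, 36) for the leading 1-bit.
double: tangent at (31, 36): λ = (3·31² + 38)/(2·36) ≡ 10/31. 31⁻¹ ≡ 4 (mod 41) since 31·4 = 124 ≡ 1, so λ ≡ 10·4 ≡ 40.
  x = λ² - 31 - 31 = 1600 - 62 ≡ 21; y = λ·(31 - 21) - 36 ≡ 36. → (21, 36)
double: tangent at (21, 36): λ = (3·21² + 38)/(2·36) ≡ 8/31. 31⁻¹ ≡ 4 (mod 41), so λ ≡ 8·4 ≡ 32.
  x = λ² - 21 - 21 = 1024 - 42 ≡ 39; y = λ·(21 - 39) - 36 ≡ 3. → (39, 3)
double: tangent at (39, 3): λ = (3·39² + 38)/(2·3) ≡ 9/6. 6⁻¹ ≡ 7 (mod 41), so λ ≡ 9·7 ≡ 22.
  x = λ² - 39 - 39 = 484 - 78 ≡ 37; y = λ·(39 - 37) - 3 ≡ 0. → (37, 0)

(37, 0)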